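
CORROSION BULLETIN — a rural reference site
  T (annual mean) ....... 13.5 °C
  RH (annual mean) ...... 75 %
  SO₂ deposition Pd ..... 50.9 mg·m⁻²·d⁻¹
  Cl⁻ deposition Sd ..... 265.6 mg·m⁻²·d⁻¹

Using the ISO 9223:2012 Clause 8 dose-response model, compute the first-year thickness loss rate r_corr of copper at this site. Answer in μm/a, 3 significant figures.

r_corr = 2.26 μm/a

copper: f(T) = -0.080·(T−10) [T>10 °C] = -0.2800
  sulphur-dioxide contribution → 0.9293 μm/a
  chloride contribution → 1.334 μm/a
  total first-year rate 2.263 μm/a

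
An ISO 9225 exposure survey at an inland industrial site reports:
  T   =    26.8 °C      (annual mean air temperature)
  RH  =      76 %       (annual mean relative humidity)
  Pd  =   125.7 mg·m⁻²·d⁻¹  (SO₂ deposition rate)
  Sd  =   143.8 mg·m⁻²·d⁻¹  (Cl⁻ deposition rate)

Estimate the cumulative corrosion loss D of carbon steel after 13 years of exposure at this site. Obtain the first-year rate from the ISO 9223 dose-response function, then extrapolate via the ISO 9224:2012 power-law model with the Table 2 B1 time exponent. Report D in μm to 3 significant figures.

D(13) = 459 μm

carbon steel: temperature factor f = -0.054·(16.8) = -0.9072
  SO₂ term: 1.77·125.7^0.52·exp(0.02·76-0.9072) = 40.34
  Sd branch = 0.102·Sd^0.62·e^(0.033·RH+0.04·T) = 79.65 μm/a
  sum: 40.34 + 79.65 → r_corr = 120 μm/a
Long-term exponent b (ISO 9224 Table 2, B1) = 0.523
  D(13) = 120 × 13^0.523 = 120 × 3.825 = 458.9 μm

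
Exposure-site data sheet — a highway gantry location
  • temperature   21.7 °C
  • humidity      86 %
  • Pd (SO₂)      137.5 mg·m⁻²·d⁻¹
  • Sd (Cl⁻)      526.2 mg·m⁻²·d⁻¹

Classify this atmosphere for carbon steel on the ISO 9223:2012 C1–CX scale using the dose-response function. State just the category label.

CX

carbon steel: f(T) = -0.054·(T−10) [T>10 °C] = -0.6318
  Pd branch = 1.77·Pd^0.52·e^(0.02·RH+f) = 68 μm/a
  Sd branch = 0.102·Sd^0.62·e^(0.033·RH+0.04·T) = 201.9 μm/a
  r_corr = 68 + 201.9 = 269.9 μm/a
ISO 9223 Table 2 (carbon steel): 200 < 270 ≤ 700 μm/a ⇒ CX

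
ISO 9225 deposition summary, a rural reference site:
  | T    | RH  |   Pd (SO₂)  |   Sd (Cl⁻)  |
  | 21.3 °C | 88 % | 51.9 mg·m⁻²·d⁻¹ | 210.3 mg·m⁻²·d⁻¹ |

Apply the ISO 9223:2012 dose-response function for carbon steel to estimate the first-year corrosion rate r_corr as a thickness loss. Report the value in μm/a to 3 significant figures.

r_corr = 164 μm/a

carbon steel: f(T) = -0.054·(T−10) [T>10 °C] = -0.6102
  sulphur-dioxide contribution → 43.57 μm/a
  chloride contribution → 120.2 μm/a
  total first-year rate 163.8 μm/a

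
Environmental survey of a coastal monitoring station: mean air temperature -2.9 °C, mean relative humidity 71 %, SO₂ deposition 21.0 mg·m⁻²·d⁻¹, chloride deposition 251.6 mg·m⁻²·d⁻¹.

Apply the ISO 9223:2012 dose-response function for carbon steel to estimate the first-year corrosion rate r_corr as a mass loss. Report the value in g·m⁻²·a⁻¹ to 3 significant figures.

carbon steel: T≤10 °C ⇒ hinge +0.150·(-2.9−10) = -1.9350
  sulphur-dioxide contribution → 5.151 μm/a
  chloride contribution → 29.12 μm/a
  total first-year rate 34.27 μm/a
Convert to mass loss: 34.27 μm/a × 7.85 g/cm³ = 269 g·m⁻²·a⁻¹

r_corr = 269 g·m⁻²·a⁻¹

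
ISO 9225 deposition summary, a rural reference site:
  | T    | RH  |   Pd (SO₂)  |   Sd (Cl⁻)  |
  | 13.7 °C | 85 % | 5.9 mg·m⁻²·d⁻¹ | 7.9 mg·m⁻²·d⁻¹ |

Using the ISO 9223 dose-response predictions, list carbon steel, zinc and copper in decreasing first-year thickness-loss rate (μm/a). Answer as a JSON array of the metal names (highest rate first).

carbon steel: f(T) = -0.054·(T−10) [T>10 °C] = -0.1998
  Pd branch = 1.77·Pd^0.52·e^(0.02·RH+f) = 19.97 μm/a
  Sd branch = 0.102·Sd^0.62·e^(0.033·RH+0.04·T) = 10.5 μm/a
  r_corr = 19.97 + 10.5 = 30.47 μm/a
zinc: temperature factor f = -0.071·(3.7) = -0.2627
  Pd branch = 0.0129·Pd^0.44·e^(0.046·RH+f) = 1.081 μm/a
  Sd branch = 0.0175·Sd^0.57·e^(0.008·RH+0.085·T) = 0.3595 μm/a
  sum: 1.081 + 0.3595 → r_corr = 1.44 μm/a
copper: f(T) = -0.080·(T−10) [T>10 °C] = -0.2960
  SO₂ term: 0.0053·5.9^0.26·exp(0.059·85-0.2960) = 0.9422
  Cl⁻ term: 0.01025·7.9^0.27·exp(0.036·85+0.049·13.7) = 0.7474
  sum: 0.9422 + 0.7474 → r_corr = 1.69 μm/a
Ordering by μm/a: carbon steel (30.5) > copper (1.69) > zinc (1.44)

["carbon steel", "copper", "zinc"]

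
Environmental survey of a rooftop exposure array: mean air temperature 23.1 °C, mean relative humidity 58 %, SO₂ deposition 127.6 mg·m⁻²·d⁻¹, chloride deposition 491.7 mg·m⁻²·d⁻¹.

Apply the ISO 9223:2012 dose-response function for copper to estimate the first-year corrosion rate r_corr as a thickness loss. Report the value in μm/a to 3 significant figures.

r_corr = 1.57 μm/a

copper: f(T) = -0.080·(T−10) [T>10 °C] = -1.0480
  Pd branch = 0.0053·Pd^0.26·e^(0.059·RH+f) = 0.2008 μm/a
  Sd branch = 0.01025·Sd^0.27·e^(0.036·RH+0.049·T) = 1.367 μm/a
  sum: 0.2008 + 1.367 → r_corr = 1.568 μm/a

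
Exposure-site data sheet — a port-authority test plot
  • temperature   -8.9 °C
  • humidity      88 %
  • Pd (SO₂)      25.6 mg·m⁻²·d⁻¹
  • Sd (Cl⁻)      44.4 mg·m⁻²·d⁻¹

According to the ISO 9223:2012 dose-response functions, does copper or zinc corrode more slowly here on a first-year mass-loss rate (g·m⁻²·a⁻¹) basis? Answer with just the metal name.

copper: temperature factor f = +0.126·(-18.9) = -2.3814
  sulphur-dioxide contribution → 0.2047 μm/a
  chloride contribution → 0.4385 μm/a
  ⇒ r_corr(copper) = 0.6432 μm/a
  mass loss = 0.6432 μm/a × 8.96 g/cm³ = 5.763 g·m⁻²·a⁻¹
zinc: f(T) = +0.038·(T−10) [T≤10 °C] = -0.7182
  sulphur-dioxide contribution → 1.501 μm/a
  chloride contribution → 0.1443 μm/a
  ⇒ r_corr(zinc) = 1.645 μm/a
  mass loss = 1.645 μm/a × 7.14 g/cm³ = 11.75 g·m⁻²·a⁻¹
Ordering by g·m⁻²·a⁻¹: zinc (11.7) > copper (5.76)

copper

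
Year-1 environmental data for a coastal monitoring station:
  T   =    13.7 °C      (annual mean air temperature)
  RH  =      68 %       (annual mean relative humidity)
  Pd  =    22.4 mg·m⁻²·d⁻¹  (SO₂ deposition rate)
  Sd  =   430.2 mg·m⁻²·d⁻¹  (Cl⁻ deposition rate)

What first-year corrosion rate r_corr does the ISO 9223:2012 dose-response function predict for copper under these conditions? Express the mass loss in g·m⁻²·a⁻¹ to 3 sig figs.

r_corr = 15.1 g·m⁻²·a⁻¹

copper: f(T) = -0.080·(T−10) [T>10 °C] = -0.2960
  Pd branch = 0.0053·Pd^0.26·e^(0.059·RH+f) = 0.4889 μm/a
  Sd branch = 0.01025·Sd^0.27·e^(0.036·RH+0.049·T) = 1.193 μm/a
  r_corr = 0.4889 + 1.193 = 1.681 μm/a
Convert to mass loss: 1.681 μm/a × 8.96 g/cm³ = 15.07 g·m⁻²·a⁻¹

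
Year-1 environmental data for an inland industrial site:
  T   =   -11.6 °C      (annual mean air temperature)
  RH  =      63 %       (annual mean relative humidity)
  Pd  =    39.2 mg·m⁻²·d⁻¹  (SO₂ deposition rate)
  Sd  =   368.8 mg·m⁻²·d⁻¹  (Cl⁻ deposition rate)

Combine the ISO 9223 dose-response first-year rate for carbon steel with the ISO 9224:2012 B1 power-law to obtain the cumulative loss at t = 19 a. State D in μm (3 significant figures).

D(19) = 101 μm

carbon steel: T≤10 °C ⇒ hinge +0.150·(-11.6−10) = -3.2400
  SO₂ term: 1.77·39.2^0.52·exp(0.02·63-3.2400) = 1.647
  Cl⁻ term: 0.102·368.8^0.62·exp(0.033·63+0.04·-11.6) = 20.02
  r_corr = 1.647 + 20.02 = 21.66 μm/a
Power-law: D(19) = r_corr · 19^0.523
  D(19) = 21.66 × 19^0.523 = 21.66 × 4.664 = 101 μm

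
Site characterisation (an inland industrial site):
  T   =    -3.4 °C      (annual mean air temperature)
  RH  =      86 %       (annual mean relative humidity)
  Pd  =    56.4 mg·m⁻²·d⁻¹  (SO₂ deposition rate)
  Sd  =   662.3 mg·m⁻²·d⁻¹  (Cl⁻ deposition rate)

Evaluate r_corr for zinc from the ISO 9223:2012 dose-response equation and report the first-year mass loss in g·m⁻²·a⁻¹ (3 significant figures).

r_corr = 24.6 g·m⁻²·a⁻¹

zinc: temperature factor f = +0.038·(-13.4) = -0.5092
  sulphur-dioxide contribution → 2.388 μm/a
  chloride contribution → 1.058 μm/a
  total first-year rate 3.446 μm/a
Convert to mass loss: 3.446 μm/a × 7.14 g/cm³ = 24.6 g·m⁻²·a⁻¹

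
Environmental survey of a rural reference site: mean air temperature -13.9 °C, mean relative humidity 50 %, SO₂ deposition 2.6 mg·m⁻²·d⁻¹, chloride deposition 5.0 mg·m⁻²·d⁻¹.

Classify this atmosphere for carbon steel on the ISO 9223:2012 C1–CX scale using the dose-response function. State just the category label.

C1

carbon steel: T≤10 °C ⇒ hinge +0.150·(-13.9−10) = -3.5850
  SO₂ term: 1.77·2.6^0.52·exp(0.02·50-3.5850) = 0.2193
  Cl⁻ term: 0.102·5.0^0.62·exp(0.033·50+0.04·-13.9) = 0.8262
  r_corr = 0.2193 + 0.8262 = 1.046 μm/a
Category bounds: 0…1.3 μm/a bracket r_corr ⇒ C1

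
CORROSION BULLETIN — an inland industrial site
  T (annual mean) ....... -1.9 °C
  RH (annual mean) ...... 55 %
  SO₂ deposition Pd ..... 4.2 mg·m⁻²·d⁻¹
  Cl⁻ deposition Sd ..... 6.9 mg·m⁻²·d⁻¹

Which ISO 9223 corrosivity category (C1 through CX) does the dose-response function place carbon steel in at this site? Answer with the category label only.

carbon steel: f(T) = +0.150·(T−10) [T≤10 °C] = -1.7850
  Pd branch = 1.77·Pd^0.52·e^(0.02·RH+f) = 1.882 μm/a
  Sd branch = 0.102·Sd^0.62·e^(0.033·RH+0.04·T) = 1.923 μm/a
  r_corr = 1.882 + 1.923 = 3.805 μm/a
3.8 μm/a falls in (1.3, 25] for carbon steel → category C2

C2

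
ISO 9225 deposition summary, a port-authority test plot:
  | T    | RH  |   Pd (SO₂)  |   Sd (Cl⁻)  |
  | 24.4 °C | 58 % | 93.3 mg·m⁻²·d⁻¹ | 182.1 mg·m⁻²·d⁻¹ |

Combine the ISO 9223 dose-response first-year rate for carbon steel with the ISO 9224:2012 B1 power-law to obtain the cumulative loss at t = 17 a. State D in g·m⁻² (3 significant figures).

D(17) = 2.55e+03 g·m⁻²

carbon steel: f(T) = -0.054·(T−10) [T>10 °C] = -0.7776
  Pd branch = 1.77·Pd^0.52·e^(0.02·RH+f) = 27.44 μm/a
  Cl⁻ term: 0.102·182.1^0.62·exp(0.033·58+0.04·24.4) = 46.25
  r_corr = 27.44 + 46.25 = 73.69 μm/a
Long-term exponent b (ISO 9224 Table 2, B1) = 0.523
  D(17) = 73.69 × 17^0.523 = 73.69 × 4.401 = 324.3 μm
  Mass loss = 324.3 μm × 7.85 g/cm³ = 2546 g·m⁻²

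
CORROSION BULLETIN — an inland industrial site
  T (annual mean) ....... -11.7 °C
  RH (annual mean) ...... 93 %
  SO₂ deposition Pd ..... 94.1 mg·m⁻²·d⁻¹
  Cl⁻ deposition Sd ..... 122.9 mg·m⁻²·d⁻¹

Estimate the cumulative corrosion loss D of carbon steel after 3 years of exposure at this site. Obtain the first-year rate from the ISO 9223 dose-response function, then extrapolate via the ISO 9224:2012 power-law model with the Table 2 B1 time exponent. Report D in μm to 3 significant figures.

carbon steel: f(T) = +0.150·(T−10) [T≤10 °C] = -3.2550
  SO₂ term: 1.77·94.1^0.52·exp(0.02·93-3.2550) = 4.66
  Sd branch = 0.102·Sd^0.62·e^(0.033·RH+0.04·T) = 27.15 μm/a
  sum: 4.66 + 27.15 → r_corr = 31.81 μm/a
ISO 9224: D(t) = r_corr · t^b with b = 0.523 (carbon steel, B1)
  D(3) = 31.81 × 3^0.523 = 31.81 × 1.776 = 56.5 μm

D(3) = 56.5 μm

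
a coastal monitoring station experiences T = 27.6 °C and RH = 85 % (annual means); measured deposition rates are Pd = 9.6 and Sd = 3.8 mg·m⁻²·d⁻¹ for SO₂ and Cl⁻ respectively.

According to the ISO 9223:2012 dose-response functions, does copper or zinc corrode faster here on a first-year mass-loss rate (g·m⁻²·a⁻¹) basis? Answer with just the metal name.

copper: temperature factor f = -0.080·(17.6) = -1.4080
  SO₂ term: 0.0053·9.6^0.26·exp(0.059·85-1.4080) = 0.3517
  Sd branch = 0.01025·Sd^0.27·e^(0.036·RH+0.049·T) = 1.212 μm/a
  sum: 0.3517 + 1.212 → r_corr = 1.564 μm/a
  mass loss = 1.564 μm/a × 8.96 g/cm³ = 14.01 g·m⁻²·a⁻¹
zinc: f(T) = -0.071·(T−10) [T>10 °C] = -1.2496
  SO₂ term: 0.0129·9.6^0.44·exp(0.046·85-1.2496) = 0.4991
  Cl⁻ term: 0.0175·3.8^0.57·exp(0.008·85+0.085·27.6) = 0.7721
  sum: 0.4991 + 0.7721 → r_corr = 1.271 μm/a
  mass loss = 1.271 μm/a × 7.14 g/cm³ = 9.077 g·m⁻²·a⁻¹
Ordering by g·m⁻²·a⁻¹: copper (14) > zinc (9.08)

copper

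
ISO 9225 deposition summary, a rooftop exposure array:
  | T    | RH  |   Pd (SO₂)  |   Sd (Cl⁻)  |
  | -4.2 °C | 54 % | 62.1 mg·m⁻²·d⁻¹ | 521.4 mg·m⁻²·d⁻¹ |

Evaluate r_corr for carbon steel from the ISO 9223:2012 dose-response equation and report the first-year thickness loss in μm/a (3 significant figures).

carbon steel: f(T) = +0.150·(T−10) [T≤10 °C] = -2.1300
  Pd branch = 1.77·Pd^0.52·e^(0.02·RH+f) = 5.301 μm/a
  Cl⁻ term: 0.102·521.4^0.62·exp(0.033·54+0.04·-4.2) = 24.79
  r_corr = 5.301 + 24.79 = 30.09 μm/a

r_corr = 30.1 μm/a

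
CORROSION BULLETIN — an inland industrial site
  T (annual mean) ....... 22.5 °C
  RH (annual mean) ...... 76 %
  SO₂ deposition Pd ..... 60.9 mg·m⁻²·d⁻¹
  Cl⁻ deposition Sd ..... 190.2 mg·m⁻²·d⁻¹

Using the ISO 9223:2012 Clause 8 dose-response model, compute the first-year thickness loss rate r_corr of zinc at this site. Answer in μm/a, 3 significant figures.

zinc: temperature factor f = -0.071·(12.5) = -0.8875
  sulphur-dioxide contribution → 1.068 μm/a
  chloride contribution → 4.333 μm/a
  total first-year rate 5.402 μm/a

r_corr = 5.40 μm/a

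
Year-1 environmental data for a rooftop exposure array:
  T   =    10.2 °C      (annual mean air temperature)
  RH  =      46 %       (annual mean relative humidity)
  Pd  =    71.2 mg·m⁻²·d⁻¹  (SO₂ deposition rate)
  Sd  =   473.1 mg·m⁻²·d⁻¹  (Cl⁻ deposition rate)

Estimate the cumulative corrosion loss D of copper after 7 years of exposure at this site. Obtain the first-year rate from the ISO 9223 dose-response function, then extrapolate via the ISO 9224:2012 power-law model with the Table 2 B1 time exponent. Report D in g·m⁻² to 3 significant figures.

D(7) = 23.1 g·m⁻²

copper: T>10 °C ⇒ hinge -0.080·(10.2−10) = -0.0160
  SO₂ term: 0.0053·71.2^0.26·exp(0.059·46-0.0160) = 0.2386
  Cl⁻ term: 0.01025·473.1^0.27·exp(0.036·46+0.049·10.2) = 0.4669
  sum: 0.2386 + 0.4669 → r_corr = 0.7055 μm/a
Long-term exponent b (ISO 9224 Table 2, B1) = 0.667
  D(7) = 0.7055 × 7^0.667 = 0.7055 × 3.662 = 2.583 μm
  Mass loss = 2.583 μm × 8.96 g/cm³ = 23.15 g·m⁻²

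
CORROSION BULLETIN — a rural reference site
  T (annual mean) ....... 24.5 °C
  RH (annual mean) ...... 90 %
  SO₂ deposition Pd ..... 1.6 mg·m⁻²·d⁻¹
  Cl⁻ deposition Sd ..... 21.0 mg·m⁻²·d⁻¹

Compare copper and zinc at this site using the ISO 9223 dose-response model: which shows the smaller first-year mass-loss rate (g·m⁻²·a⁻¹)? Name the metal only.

zinc

copper: f(T) = -0.080·(T−10) [T>10 °C] = -1.1600
  SO₂ term: 0.0053·1.6^0.26·exp(0.059·90-1.1600) = 0.3799
  Cl⁻ term: 0.01025·21.0^0.27·exp(0.036·90+0.049·24.5) = 1.978
  r_corr = 0.3799 + 1.978 = 2.358 μm/a
  mass loss = 2.358 μm/a × 8.96 g/cm³ = 21.13 g·m⁻²·a⁻¹
zinc: temperature factor f = -0.071·(14.5) = -1.0295
  Pd branch = 0.0129·Pd^0.44·e^(0.046·RH+f) = 0.3559 μm/a
  Sd branch = 0.0175·Sd^0.57·e^(0.008·RH+0.085·T) = 1.636 μm/a
  sum: 0.3559 + 1.636 → r_corr = 1.992 μm/a
  mass loss = 1.992 μm/a × 7.14 g/cm³ = 14.22 g·m⁻²·a⁻¹
Ordering by g·m⁻²·a⁻¹: copper (21.1) > zinc (14.2)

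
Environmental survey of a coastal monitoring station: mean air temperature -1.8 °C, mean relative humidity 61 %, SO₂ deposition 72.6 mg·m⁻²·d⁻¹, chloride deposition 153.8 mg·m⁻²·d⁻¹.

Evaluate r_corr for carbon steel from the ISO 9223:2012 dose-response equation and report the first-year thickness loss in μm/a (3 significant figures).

r_corr = 25.6 μm/a

carbon steel: f(T) = +0.150·(T−10) [T≤10 °C] = -1.7700
  SO₂ term: 1.77·72.6^0.52·exp(0.02·61-1.7700) = 9.48
  Sd branch = 0.102·Sd^0.62·e^(0.033·RH+0.04·T) = 16.12 μm/a
  r_corr = 9.48 + 16.12 = 25.6 μm/a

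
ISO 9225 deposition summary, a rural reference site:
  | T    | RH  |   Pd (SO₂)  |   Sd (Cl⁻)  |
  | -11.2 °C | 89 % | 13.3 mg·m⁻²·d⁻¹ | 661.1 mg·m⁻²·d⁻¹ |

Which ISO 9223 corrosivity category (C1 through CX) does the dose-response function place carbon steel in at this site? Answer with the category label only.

carbon steel: temperature factor f = +0.150·(-21.2) = -3.1800
  SO₂ term: 1.77·13.3^0.52·exp(0.02·89-3.1800) = 1.676
  Cl⁻ term: 0.102·661.1^0.62·exp(0.033·89+0.04·-11.2) = 68.89
  r_corr = 1.676 + 68.89 = 70.56 μm/a
ISO 9223 Table 2 (carbon steel): 50 < 70.6 ≤ 80 μm/a ⇒ C4

C4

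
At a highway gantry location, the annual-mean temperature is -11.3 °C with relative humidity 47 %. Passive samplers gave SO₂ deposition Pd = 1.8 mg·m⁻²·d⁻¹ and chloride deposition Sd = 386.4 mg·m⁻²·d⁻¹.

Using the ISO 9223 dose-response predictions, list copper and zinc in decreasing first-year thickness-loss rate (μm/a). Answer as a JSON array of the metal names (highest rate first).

["zinc", "copper"]

copper: f(T) = +0.126·(T−10) [T≤10 °C] = -2.6838
  SO₂ term: 0.0053·1.8^0.26·exp(0.059·47-2.6838) = 0.006751
  Cl⁻ term: 0.01025·386.4^0.27·exp(0.036·47+0.049·-11.3) = 0.1598
  sum: 0.006751 + 0.1598 → r_corr = 0.1666 μm/a
zinc: f(T) = +0.038·(T−10) [T≤10 °C] = -0.8094
  Pd branch = 0.0129·Pd^0.44·e^(0.046·RH+f) = 0.06462 μm/a
  Cl⁻ term: 0.0175·386.4^0.57·exp(0.008·47+0.085·-11.3) = 0.2909
  r_corr = 0.06462 + 0.2909 = 0.3556 μm/a
Ordering by μm/a: zinc (0.356) > copper (0.167)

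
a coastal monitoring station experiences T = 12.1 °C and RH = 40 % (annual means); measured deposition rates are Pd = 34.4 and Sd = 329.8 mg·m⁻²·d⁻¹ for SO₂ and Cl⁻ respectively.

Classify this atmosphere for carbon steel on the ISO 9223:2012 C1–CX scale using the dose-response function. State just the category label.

carbon steel: T>10 °C ⇒ hinge -0.054·(12.1−10) = -0.1134
  SO₂ term: 1.77·34.4^0.52·exp(0.02·40-0.1134) = 22.14
  Cl⁻ term: 0.102·329.8^0.62·exp(0.033·40+0.04·12.1) = 22.56
  r_corr = 22.14 + 22.56 = 44.7 μm/a
44.7 μm/a falls in (25, 50] for carbon steel → category C3

C3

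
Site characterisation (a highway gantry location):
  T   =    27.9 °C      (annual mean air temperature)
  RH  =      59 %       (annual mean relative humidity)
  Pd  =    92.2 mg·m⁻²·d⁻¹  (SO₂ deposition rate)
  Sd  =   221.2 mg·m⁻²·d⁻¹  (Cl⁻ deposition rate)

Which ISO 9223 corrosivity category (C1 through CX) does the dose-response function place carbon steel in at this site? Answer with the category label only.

carbon steel: f(T) = -0.054·(T−10) [T>10 °C] = -0.9666
  SO₂ term: 1.77·92.2^0.52·exp(0.02·59-0.9666) = 23.03
  Cl⁻ term: 0.102·221.2^0.62·exp(0.033·59+0.04·27.9) = 62.03
  r_corr = 23.03 + 62.03 = 85.06 μm/a
85.1 μm/a falls in (80, 200] for carbon steel → category C5

C5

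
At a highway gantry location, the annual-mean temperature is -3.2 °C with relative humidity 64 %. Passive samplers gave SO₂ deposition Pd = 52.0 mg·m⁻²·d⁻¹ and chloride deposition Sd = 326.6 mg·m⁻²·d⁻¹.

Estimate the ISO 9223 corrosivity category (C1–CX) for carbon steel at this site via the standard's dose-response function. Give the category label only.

carbon steel: T≤10 °C ⇒ hinge +0.150·(-3.2−10) = -1.9800
  Pd branch = 1.77·Pd^0.52·e^(0.02·RH+f) = 6.859 μm/a
  Sd branch = 0.102·Sd^0.62·e^(0.033·RH+0.04·T) = 26.85 μm/a
  sum: 6.859 + 26.85 → r_corr = 33.71 μm/a
ISO 9223 Table 2 (carbon steel): 25 < 33.7 ≤ 50 μm/a ⇒ C3

C3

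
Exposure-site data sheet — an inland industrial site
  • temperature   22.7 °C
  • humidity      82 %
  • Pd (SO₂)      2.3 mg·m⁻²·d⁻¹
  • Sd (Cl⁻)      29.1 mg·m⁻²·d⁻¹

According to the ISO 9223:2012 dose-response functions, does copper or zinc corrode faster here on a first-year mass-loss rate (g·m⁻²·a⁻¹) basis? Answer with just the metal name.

copper

copper: temperature factor f = -0.080·(12.7) = -1.0160
  sulphur-dioxide contribution → 0.3007 μm/a
  chloride contribution → 1.483 μm/a
  total first-year rate 1.784 μm/a
  mass loss = 1.784 μm/a × 8.96 g/cm³ = 15.98 g·m⁻²·a⁻¹
zinc: T>10 °C ⇒ hinge -0.071·(22.7−10) = -0.9017
  sulphur-dioxide contribution → 0.3283 μm/a
  chloride contribution → 1.586 μm/a
  ⇒ r_corr(zinc) = 1.914 μm/a
  mass loss = 1.914 μm/a × 7.14 g/cm³ = 13.67 g·m⁻²·a⁻¹
Ordering by g·m⁻²·a⁻¹: copper (16) > zinc (13.7)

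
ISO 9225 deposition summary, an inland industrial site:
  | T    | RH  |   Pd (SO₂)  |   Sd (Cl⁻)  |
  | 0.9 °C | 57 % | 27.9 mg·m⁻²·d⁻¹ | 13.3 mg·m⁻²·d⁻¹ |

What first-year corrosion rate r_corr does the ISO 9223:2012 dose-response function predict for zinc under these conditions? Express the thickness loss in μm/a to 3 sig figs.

r_corr = 0.674 μm/a

zinc: T≤10 °C ⇒ hinge +0.038·(0.9−10) = -0.3458
  SO₂ term: 0.0129·27.9^0.44·exp(0.046·57-0.3458) = 0.5435
  Cl⁻ term: 0.0175·13.3^0.57·exp(0.008·57+0.085·0.9) = 0.1303
  sum: 0.5435 + 0.1303 → r_corr = 0.6738 μm/a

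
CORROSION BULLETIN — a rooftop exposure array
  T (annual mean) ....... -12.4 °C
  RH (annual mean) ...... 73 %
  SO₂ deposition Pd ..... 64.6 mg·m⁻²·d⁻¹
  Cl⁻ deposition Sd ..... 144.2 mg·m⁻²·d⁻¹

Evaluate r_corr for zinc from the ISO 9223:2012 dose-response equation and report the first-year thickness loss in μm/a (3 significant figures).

zinc: temperature factor f = +0.038·(-22.4) = -0.8512
  Pd branch = 0.0129·Pd^0.44·e^(0.046·RH+f) = 0.9903 μm/a
  Sd branch = 0.0175·Sd^0.57·e^(0.008·RH+0.085·T) = 0.186 μm/a
  sum: 0.9903 + 0.186 → r_corr = 1.176 μm/a

r_corr = 1.18 μm/a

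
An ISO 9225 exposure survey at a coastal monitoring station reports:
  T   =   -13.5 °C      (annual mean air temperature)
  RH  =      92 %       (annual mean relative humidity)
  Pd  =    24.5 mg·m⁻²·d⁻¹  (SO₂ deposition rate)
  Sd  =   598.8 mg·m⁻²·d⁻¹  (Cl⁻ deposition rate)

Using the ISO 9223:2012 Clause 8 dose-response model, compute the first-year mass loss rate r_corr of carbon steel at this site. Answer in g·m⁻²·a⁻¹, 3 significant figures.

carbon steel: T≤10 °C ⇒ hinge +0.150·(-13.5−10) = -3.5250
  Pd branch = 1.77·Pd^0.52·e^(0.02·RH+f) = 1.732 μm/a
  Cl⁻ term: 0.102·598.8^0.62·exp(0.033·92+0.04·-13.5) = 65.24
  r_corr = 1.732 + 65.24 = 66.97 μm/a
Convert to mass loss: 66.97 μm/a × 7.85 g/cm³ = 525.7 g·m⁻²·a⁻¹

r_corr = 526 g·m⁻²·a⁻¹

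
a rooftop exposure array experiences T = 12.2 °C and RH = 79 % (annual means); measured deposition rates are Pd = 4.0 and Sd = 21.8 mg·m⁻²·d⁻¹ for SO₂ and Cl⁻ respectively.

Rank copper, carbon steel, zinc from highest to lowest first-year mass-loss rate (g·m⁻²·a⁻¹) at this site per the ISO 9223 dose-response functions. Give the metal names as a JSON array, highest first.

["carbon steel", "copper", "zinc"]

copper: f(T) = -0.080·(T−10) [T>10 °C] = -0.1760
  sulphur-dioxide contribution → 0.6739 μm/a
  chloride contribution → 0.736 μm/a
  ⇒ r_corr(copper) = 1.41 μm/a
  mass loss = 1.41 μm/a × 8.96 g/cm³ = 12.63 g·m⁻²·a⁻¹
carbon steel: T>10 °C ⇒ hinge -0.054·(12.2−10) = -0.1188
  sulphur-dioxide contribution → 15.69 μm/a
  chloride contribution → 15.23 μm/a
  total first-year rate 30.92 μm/a
  mass loss = 30.92 μm/a × 7.85 g/cm³ = 242.7 g·m⁻²·a⁻¹
zinc: temperature factor f = -0.071·(2.2) = -0.1562
  sulphur-dioxide contribution → 0.7689 μm/a
  chloride contribution → 0.538 μm/a
  total first-year rate 1.307 μm/a
  mass loss = 1.307 μm/a × 7.14 g/cm³ = 9.332 g·m⁻²·a⁻¹
Ordering by g·m⁻²·a⁻¹: carbon steel (243) > copper (12.6) > zinc (9.33)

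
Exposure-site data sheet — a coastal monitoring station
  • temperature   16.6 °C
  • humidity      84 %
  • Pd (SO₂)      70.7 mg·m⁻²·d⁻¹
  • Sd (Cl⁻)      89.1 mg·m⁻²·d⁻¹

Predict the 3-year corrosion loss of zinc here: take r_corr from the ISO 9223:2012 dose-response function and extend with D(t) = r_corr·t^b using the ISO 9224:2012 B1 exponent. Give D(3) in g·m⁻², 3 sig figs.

zinc: T>10 °C ⇒ hinge -0.071·(16.6−10) = -0.4686
  sulphur-dioxide contribution → 2.506 μm/a
  chloride contribution → 1.816 μm/a
  ⇒ r_corr(zinc) = 4.322 μm/a
Power-law: D(3) = r_corr · 3^0.813
  D(3) = 4.322 × 3^0.813 = 4.322 × 2.443 = 10.56 μm
  Mass loss = 10.56 μm × 7.14 g/cm³ = 75.38 g·m⁻²

D(3) = 75.4 g·m⁻²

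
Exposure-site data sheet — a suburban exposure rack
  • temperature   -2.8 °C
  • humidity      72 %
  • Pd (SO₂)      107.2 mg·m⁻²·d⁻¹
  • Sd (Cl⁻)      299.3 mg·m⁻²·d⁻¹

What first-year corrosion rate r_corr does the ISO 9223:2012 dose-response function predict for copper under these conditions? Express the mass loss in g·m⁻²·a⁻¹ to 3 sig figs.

r_corr = 7.22 g·m⁻²·a⁻¹

copper: f(T) = +0.126·(T−10) [T≤10 °C] = -1.6128
  Pd branch = 0.0053·Pd^0.26·e^(0.059·RH+f) = 0.2492 μm/a
  Cl⁻ term: 0.01025·299.3^0.27·exp(0.036·72+0.049·-2.8) = 0.5564
  sum: 0.2492 + 0.5564 → r_corr = 0.8056 μm/a
Convert to mass loss: 0.8056 μm/a × 8.96 g/cm³ = 7.218 g·m⁻²·a⁻¹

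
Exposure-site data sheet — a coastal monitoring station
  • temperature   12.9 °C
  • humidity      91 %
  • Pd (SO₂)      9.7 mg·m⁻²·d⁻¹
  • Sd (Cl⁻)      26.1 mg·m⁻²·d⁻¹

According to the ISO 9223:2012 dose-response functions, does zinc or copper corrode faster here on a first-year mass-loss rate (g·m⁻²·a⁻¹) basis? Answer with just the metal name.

zinc: temperature factor f = -0.071·(2.9) = -0.2059
  SO₂ term: 0.0129·9.7^0.44·exp(0.046·91-0.2059) = 1.876
  Sd branch = 0.0175·Sd^0.57·e^(0.008·RH+0.085·T) = 0.6965 μm/a
  sum: 1.876 + 0.6965 → r_corr = 2.573 μm/a
  mass loss = 2.573 μm/a × 7.14 g/cm³ = 18.37 g·m⁻²·a⁻¹
copper: f(T) = -0.080·(T−10) [T>10 °C] = -0.2320
  SO₂ term: 0.0053·9.7^0.26·exp(0.059·91-0.2320) = 1.629
  Sd branch = 0.01025·Sd^0.27·e^(0.036·RH+0.049·T) = 1.232 μm/a
  sum: 1.629 + 1.232 → r_corr = 2.86 μm/a
  mass loss = 2.86 μm/a × 8.96 g/cm³ = 25.63 g·m⁻²·a⁻¹
Ordering by g·m⁻²·a⁻¹: copper (25.6) > zinc (18.4)

copper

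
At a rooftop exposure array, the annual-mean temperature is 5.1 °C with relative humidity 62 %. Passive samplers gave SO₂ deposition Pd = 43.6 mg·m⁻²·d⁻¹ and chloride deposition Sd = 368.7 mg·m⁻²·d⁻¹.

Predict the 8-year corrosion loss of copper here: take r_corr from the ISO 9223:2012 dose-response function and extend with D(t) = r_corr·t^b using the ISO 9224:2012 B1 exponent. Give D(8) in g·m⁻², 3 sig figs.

copper: temperature factor f = +0.126·(-4.9) = -0.6174
  sulphur-dioxide contribution → 0.2958 μm/a
  chloride contribution → 0.6048 μm/a
  total first-year rate 0.9006 μm/a
Power-law: D(8) = r_corr · 8^0.667
  D(8) = 0.9006 × 8^0.667 = 0.9006 × 4.003 = 3.605 μm
  Mass loss = 3.605 μm × 8.96 g/cm³ = 32.3 g·m⁻²

D(8) = 32.3 g·m⁻²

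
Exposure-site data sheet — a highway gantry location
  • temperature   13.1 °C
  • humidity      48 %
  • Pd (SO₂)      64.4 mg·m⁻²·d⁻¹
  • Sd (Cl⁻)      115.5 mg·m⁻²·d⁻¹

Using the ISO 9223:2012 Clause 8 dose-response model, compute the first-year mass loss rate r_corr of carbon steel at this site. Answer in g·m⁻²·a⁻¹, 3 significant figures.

carbon steel: temperature factor f = -0.054·(3.1) = -0.1674
  SO₂ term: 1.77·64.4^0.52·exp(0.02·48-0.1674) = 34.1
  Cl⁻ term: 0.102·115.5^0.62·exp(0.033·48+0.04·13.1) = 15.95
  r_corr = 34.1 + 15.95 = 50.06 μm/a
Convert to mass loss: 50.06 μm/a × 7.85 g/cm³ = 393 g·m⁻²·a⁻¹

r_corr = 393 g·m⁻²·a⁻¹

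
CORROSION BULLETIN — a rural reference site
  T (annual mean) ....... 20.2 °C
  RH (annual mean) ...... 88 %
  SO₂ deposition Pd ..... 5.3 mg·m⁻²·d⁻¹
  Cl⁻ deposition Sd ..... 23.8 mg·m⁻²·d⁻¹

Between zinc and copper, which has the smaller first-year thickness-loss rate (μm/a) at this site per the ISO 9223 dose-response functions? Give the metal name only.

zinc

zinc: T>10 °C ⇒ hinge -0.071·(20.2−10) = -0.7242
  Pd branch = 0.0129·Pd^0.44·e^(0.046·RH+f) = 0.7461 μm/a
  Sd branch = 0.0175·Sd^0.57·e^(0.008·RH+0.085·T) = 1.2 μm/a
  r_corr = 0.7461 + 1.2 = 1.946 μm/a
copper: f(T) = -0.080·(T−10) [T>10 °C] = -0.8160
  Pd branch = 0.0053·Pd^0.26·e^(0.059·RH+f) = 0.6502 μm/a
  Cl⁻ term: 0.01025·23.8^0.27·exp(0.036·88+0.049·20.2) = 1.542
  r_corr = 0.6502 + 1.542 = 2.192 μm/a
Ordering by μm/a: copper (2.19) > zinc (1.95)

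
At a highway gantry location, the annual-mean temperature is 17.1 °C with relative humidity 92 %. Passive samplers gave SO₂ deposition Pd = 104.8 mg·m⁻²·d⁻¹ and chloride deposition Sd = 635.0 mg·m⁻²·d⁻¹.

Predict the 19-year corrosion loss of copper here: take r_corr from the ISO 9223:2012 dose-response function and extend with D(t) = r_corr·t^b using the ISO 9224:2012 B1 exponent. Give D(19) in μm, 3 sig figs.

copper: T>10 °C ⇒ hinge -0.080·(17.1−10) = -0.5680
  Pd branch = 0.0053·Pd^0.26·e^(0.059·RH+f) = 2.292 μm/a
  Cl⁻ term: 0.01025·635.0^0.27·exp(0.036·92+0.049·17.1) = 3.713
  r_corr = 2.292 + 3.713 = 6.005 μm/a
Long-term exponent b (ISO 9224 Table 2, B1) = 0.667
  D(19) = 6.005 × 19^0.667 = 6.005 × 7.127 = 42.8 μm

D(19) = 42.8 μm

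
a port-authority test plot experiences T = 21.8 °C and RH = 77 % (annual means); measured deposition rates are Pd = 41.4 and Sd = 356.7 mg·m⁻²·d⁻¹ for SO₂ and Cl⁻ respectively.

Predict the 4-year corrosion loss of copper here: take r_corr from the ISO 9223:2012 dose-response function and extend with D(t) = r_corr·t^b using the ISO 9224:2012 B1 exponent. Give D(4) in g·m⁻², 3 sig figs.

copper: f(T) = -0.080·(T−10) [T>10 °C] = -0.9440
  sulphur-dioxide contribution → 0.5102 μm/a
  chloride contribution → 2.331 μm/a
  total first-year rate 2.842 μm/a
Power-law: D(4) = r_corr · 4^0.667
  D(4) = 2.842 × 4^0.667 = 2.842 × 2.521 = 7.164 μm
  Mass loss = 7.164 μm × 8.96 g/cm³ = 64.19 g·m⁻²

D(4) = 64.2 g·m⁻²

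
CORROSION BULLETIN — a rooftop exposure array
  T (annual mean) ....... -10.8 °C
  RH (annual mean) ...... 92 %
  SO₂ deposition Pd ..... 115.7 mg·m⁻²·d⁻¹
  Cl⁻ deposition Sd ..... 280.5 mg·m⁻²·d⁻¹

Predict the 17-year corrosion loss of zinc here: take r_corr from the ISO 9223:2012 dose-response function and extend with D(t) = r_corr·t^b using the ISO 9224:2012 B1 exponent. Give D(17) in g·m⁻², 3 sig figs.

D(17) = 259 g·m⁻²

zinc: T≤10 °C ⇒ hinge +0.038·(-10.8−10) = -0.7904
  sulphur-dioxide contribution → 3.259 μm/a
  chloride contribution → 0.3625 μm/a
  total first-year rate 3.622 μm/a
Power-law: D(17) = r_corr · 17^0.813
  D(17) = 3.622 × 17^0.813 = 3.622 × 10.01 = 36.25 μm
  Mass loss = 36.25 μm × 7.14 g/cm³ = 258.8 g·m⁻²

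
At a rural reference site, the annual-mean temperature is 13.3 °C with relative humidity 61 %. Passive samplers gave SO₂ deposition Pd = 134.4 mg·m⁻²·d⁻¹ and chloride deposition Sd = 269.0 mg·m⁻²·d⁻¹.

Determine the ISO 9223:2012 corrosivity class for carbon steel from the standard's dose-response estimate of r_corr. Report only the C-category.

carbon steel: f(T) = -0.054·(T−10) [T>10 °C] = -0.1782
  sulphur-dioxide contribution → 64.15 μm/a
  chloride contribution → 41.72 μm/a
  total first-year rate 105.9 μm/a
ISO 9223 Table 2 (carbon steel): 80 < 106 ≤ 200 μm/a ⇒ C5

C5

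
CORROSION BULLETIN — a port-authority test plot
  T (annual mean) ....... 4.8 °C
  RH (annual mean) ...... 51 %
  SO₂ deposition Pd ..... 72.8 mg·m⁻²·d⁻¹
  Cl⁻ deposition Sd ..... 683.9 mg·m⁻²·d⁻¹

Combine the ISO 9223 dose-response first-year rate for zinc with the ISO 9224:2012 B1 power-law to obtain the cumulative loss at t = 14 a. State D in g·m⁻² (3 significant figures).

D(14) = 144 g·m⁻²

zinc: f(T) = +0.038·(T−10) [T≤10 °C] = -0.1976
  Pd branch = 0.0129·Pd^0.44·e^(0.046·RH+f) = 0.7294 μm/a
  Sd branch = 0.0175·Sd^0.57·e^(0.008·RH+0.085·T) = 1.634 μm/a
  sum: 0.7294 + 1.634 → r_corr = 2.364 μm/a
Power-law: D(14) = r_corr · 14^0.813
  D(14) = 2.364 × 14^0.813 = 2.364 × 8.547 = 20.2 μm
  Mass loss = 20.2 μm × 7.14 g/cm³ = 144.3 g·m⁻²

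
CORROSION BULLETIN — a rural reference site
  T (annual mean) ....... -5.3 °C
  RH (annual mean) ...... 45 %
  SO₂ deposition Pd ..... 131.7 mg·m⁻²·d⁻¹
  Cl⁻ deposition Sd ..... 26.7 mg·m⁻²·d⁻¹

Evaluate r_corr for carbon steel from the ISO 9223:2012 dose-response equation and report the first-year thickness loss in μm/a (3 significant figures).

r_corr = 8.34 μm/a

carbon steel: temperature factor f = +0.150·(-15.3) = -2.2950
  SO₂ term: 1.77·131.7^0.52·exp(0.02·45-2.2950) = 5.55
  Sd branch = 0.102·Sd^0.62·e^(0.033·RH+0.04·T) = 2.792 μm/a
  sum: 5.55 + 2.792 → r_corr = 8.342 μm/a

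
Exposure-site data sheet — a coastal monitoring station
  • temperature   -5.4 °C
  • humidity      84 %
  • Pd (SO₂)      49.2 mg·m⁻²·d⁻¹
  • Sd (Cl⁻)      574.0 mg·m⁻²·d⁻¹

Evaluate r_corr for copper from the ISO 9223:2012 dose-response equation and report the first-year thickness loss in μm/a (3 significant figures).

r_corr = 1.20 μm/a

copper: T≤10 °C ⇒ hinge +0.126·(-5.4−10) = -1.9404
  SO₂ term: 0.0053·49.2^0.26·exp(0.059·84-1.9404) = 0.2977
  Cl⁻ term: 0.01025·574.0^0.27·exp(0.036·84+0.049·-5.4) = 0.8995
  sum: 0.2977 + 0.8995 → r_corr = 1.197 μm/a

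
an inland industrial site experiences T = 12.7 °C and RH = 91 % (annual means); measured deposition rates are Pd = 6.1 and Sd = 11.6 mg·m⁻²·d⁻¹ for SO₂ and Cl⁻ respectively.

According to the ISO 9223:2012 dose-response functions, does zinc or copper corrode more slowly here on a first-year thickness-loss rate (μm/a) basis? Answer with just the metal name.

zinc: f(T) = -0.071·(T−10) [T>10 °C] = -0.1917
  Pd branch = 0.0129·Pd^0.44·e^(0.046·RH+f) = 1.552 μm/a
  Cl⁻ term: 0.0175·11.6^0.57·exp(0.008·91+0.085·12.7) = 0.4313
  sum: 1.552 + 0.4313 → r_corr = 1.983 μm/a
copper: T>10 °C ⇒ hinge -0.080·(12.7−10) = -0.2160
  Pd branch = 0.0053·Pd^0.26·e^(0.059·RH+f) = 1.467 μm/a
  Sd branch = 0.01025·Sd^0.27·e^(0.036·RH+0.049·T) = 0.9798 μm/a
  r_corr = 1.467 + 0.9798 = 2.447 μm/a
Ordering by μm/a: copper (2.45) > zinc (1.98)

zinc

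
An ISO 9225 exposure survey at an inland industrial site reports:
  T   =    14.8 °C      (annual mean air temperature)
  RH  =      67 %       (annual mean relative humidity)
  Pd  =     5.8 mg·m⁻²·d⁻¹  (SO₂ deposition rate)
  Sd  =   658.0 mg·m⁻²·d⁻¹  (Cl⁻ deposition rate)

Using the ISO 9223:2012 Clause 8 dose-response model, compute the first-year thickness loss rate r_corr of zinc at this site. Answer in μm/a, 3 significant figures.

r_corr = 4.69 μm/a

zinc: f(T) = -0.071·(T−10) [T>10 °C] = -0.3408
  Pd branch = 0.0129·Pd^0.44·e^(0.046·RH+f) = 0.4335 μm/a
  Sd branch = 0.0175·Sd^0.57·e^(0.008·RH+0.085·T) = 4.252 μm/a
  r_corr = 0.4335 + 4.252 = 4.685 μm/a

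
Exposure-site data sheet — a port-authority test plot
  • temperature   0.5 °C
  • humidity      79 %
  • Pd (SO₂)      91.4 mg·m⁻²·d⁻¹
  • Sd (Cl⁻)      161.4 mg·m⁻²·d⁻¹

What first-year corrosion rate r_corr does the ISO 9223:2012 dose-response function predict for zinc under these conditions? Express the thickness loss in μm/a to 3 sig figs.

zinc: temperature factor f = +0.038·(-9.5) = -0.3610
  sulphur-dioxide contribution → 2.482 μm/a
  chloride contribution → 0.623 μm/a
  ⇒ r_corr(zinc) = 3.105 μm/a

r_corr = 3.11 μm/a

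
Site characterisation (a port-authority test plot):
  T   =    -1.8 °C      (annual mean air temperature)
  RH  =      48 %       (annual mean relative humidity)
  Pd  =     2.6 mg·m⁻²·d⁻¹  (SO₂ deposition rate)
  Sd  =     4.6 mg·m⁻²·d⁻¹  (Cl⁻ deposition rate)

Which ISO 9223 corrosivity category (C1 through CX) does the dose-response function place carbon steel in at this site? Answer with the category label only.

carbon steel: f(T) = +0.150·(T−10) [T≤10 °C] = -1.7700
  sulphur-dioxide contribution → 1.294 μm/a
  chloride contribution → 1.192 μm/a
  ⇒ r_corr(carbon steel) = 2.486 μm/a
2.49 μm/a falls in (1.3, 25] for carbon steel → category C2

C2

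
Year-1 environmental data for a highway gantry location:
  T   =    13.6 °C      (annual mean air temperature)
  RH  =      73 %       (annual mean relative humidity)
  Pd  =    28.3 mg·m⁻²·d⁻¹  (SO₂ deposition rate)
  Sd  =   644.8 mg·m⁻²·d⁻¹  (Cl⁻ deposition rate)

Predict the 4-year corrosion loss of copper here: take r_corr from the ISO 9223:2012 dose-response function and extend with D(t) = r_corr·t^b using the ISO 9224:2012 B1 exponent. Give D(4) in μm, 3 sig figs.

D(4) = 5.77 μm

copper: f(T) = -0.080·(T−10) [T>10 °C] = -0.2880
  Pd branch = 0.0053·Pd^0.26·e^(0.059·RH+f) = 0.7033 μm/a
  Sd branch = 0.01025·Sd^0.27·e^(0.036·RH+0.049·T) = 1.585 μm/a
  sum: 0.7033 + 1.585 → r_corr = 2.288 μm/a
Power-law: D(4) = r_corr · 4^0.667
  D(4) = 2.288 × 4^0.667 = 2.288 × 2.521 = 5.769 μm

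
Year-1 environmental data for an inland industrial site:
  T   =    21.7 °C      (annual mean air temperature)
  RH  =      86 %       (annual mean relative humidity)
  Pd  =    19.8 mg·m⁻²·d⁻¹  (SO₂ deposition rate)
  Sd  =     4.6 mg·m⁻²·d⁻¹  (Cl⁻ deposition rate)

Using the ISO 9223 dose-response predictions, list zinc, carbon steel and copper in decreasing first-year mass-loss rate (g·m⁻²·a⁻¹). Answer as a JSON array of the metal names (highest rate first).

["carbon steel", "copper", "zinc"]

zinc: T>10 °C ⇒ hinge -0.071·(21.7−10) = -0.8307
  Pd branch = 0.0129·Pd^0.44·e^(0.046·RH+f) = 1.093 μm/a
  Sd branch = 0.0175·Sd^0.57·e^(0.008·RH+0.085·T) = 0.5256 μm/a
  r_corr = 1.093 + 0.5256 = 1.618 μm/a
  mass loss = 1.618 μm/a × 7.14 g/cm³ = 11.55 g·m⁻²·a⁻¹
carbon steel: T>10 °C ⇒ hinge -0.054·(21.7−10) = -0.6318
  Pd branch = 1.77·Pd^0.52·e^(0.02·RH+f) = 24.82 μm/a
  Cl⁻ term: 0.102·4.6^0.62·exp(0.033·86+0.04·21.7) = 10.69
  r_corr = 24.82 + 10.69 = 35.51 μm/a
  mass loss = 35.51 μm/a × 7.85 g/cm³ = 278.8 g·m⁻²·a⁻¹
copper: f(T) = -0.080·(T−10) [T>10 °C] = -0.9360
  Pd branch = 0.0053·Pd^0.26·e^(0.059·RH+f) = 0.722 μm/a
  Cl⁻ term: 0.01025·4.6^0.27·exp(0.036·86+0.049·21.7) = 0.9909
  r_corr = 0.722 + 0.9909 = 1.713 μm/a
  mass loss = 1.713 μm/a × 8.96 g/cm³ = 15.35 g·m⁻²·a⁻¹
Ordering by g·m⁻²·a⁻¹: carbon steel (279) > copper (15.3) > zinc (11.6)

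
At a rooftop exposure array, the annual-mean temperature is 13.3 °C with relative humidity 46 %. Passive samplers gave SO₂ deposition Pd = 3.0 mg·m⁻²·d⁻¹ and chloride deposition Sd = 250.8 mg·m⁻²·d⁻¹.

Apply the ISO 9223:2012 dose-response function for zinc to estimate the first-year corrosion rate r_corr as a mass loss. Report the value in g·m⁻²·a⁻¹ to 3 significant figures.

r_corr = 14.0 g·m⁻²·a⁻¹

zinc: temperature factor f = -0.071·(3.3) = -0.2343
  sulphur-dioxide contribution → 0.1373 μm/a
  chloride contribution → 1.826 μm/a
  ⇒ r_corr(zinc) = 1.963 μm/a
Convert to mass loss: 1.963 μm/a × 7.14 g/cm³ = 14.02 g·m⁻²·a⁻¹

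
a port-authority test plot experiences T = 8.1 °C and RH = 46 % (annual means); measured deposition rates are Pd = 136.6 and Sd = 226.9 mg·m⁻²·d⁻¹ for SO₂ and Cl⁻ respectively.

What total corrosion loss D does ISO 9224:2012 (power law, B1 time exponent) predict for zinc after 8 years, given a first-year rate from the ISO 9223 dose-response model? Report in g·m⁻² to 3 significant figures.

D(8) = 76.5 g·m⁻²

zinc: f(T) = +0.038·(T−10) [T≤10 °C] = -0.0722
  Pd branch = 0.0129·Pd^0.44·e^(0.046·RH+f) = 0.8666 μm/a
  Cl⁻ term: 0.0175·226.9^0.57·exp(0.008·46+0.085·8.1) = 1.108
  sum: 0.8666 + 1.108 → r_corr = 1.975 μm/a
Long-term exponent b (ISO 9224 Table 2, B1) = 0.813
  D(8) = 1.975 × 8^0.813 = 1.975 × 5.423 = 10.71 μm
  Mass loss = 10.71 μm × 7.14 g/cm³ = 76.47 g·m⁻²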